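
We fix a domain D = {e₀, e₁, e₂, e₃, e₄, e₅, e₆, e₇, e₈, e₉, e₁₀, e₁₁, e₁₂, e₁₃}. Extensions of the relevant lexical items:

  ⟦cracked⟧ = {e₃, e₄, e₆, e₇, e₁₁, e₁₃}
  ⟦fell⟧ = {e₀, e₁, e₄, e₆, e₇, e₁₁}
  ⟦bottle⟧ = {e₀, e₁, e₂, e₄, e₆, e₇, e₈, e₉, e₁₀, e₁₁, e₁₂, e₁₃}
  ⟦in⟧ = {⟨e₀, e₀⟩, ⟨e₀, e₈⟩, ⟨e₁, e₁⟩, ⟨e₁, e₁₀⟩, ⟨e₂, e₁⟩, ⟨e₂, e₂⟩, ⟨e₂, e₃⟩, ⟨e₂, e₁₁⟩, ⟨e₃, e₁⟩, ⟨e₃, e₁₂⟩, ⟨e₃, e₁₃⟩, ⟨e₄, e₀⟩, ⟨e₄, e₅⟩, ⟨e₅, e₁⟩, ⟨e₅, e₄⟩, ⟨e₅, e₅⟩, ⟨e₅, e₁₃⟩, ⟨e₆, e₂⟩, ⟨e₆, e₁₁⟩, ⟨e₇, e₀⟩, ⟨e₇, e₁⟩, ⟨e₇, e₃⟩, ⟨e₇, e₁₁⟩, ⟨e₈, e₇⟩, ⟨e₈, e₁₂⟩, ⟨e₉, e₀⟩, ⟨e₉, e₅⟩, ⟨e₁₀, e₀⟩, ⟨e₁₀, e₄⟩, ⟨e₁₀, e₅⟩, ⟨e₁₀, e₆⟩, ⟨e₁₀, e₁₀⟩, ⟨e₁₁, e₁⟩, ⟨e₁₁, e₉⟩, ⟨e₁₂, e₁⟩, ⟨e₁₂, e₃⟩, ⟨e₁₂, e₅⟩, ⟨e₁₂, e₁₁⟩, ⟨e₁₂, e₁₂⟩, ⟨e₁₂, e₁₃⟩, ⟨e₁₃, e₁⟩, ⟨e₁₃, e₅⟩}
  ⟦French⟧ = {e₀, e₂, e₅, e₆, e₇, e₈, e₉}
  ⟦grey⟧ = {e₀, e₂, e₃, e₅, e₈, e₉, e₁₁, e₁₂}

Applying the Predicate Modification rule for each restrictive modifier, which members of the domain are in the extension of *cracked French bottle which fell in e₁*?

{e₇}

⟦which fell⟧ = ⟦fell⟧ = {e₀, e₁, e₄, e₆, e₇, e₁₁}
⟦in e₁⟧ = {x : ⟨x, e₁⟩ ∈ ⟦in⟧} = {e₁, e₂, e₃, e₅, e₇, e₁₁, e₁₂, e₁₃}
⟦bottle⟧ = {e₀, e₁, e₂, e₄, e₆, e₇, e₈, e₉, e₁₀, e₁₁, e₁₂, e₁₃}
… ∩ ⟦which fell⟧ = {e₀, e₁, e₂, e₄, e₆, e₇, e₈, e₉, e₁₀, e₁₁, e₁₂, e₁₃} ∩ {e₀, e₁, e₄, e₆, e₇, e₁₁} = {e₀, e₁, e₄, e₆, e₇, e₁₁}
… ∩ ⟦in e₁⟧ = {e₀, e₁, e₄, e₆, e₇, e₁₁} ∩ {e₁, e₂, e₃, e₅, e₇, e₁₁, e₁₂, e₁₃} = {e₁, e₇, e₁₁}
… ∩ ⟦cracked⟧ = {e₁, e₇, e₁₁} ∩ {e₃, e₄, e₆, e₇, e₁₁, e₁₃} = {e₇, e₁₁}
… ∩ ⟦French⟧ = {e₇, e₁₁} ∩ {e₀, e₂, e₅, e₆, e₇, e₈, e₉} = {e₇}
So ⟦cracked French bottle which fell in e₁⟧ = {e₇}.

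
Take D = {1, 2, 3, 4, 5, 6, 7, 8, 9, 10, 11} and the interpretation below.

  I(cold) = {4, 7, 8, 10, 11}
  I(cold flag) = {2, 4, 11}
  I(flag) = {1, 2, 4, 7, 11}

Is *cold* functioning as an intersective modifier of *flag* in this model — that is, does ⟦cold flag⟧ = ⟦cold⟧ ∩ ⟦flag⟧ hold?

no

⟦cold⟧ ∩ ⟦flag⟧ = {4, 7, 8, 10, 11} ∩ {1, 2, 4, 7, 11} = {4, 7, 11}
Observed ⟦cold flag⟧ = {2, 4, 11}.
These differ, so the modifier is not intersective in this model.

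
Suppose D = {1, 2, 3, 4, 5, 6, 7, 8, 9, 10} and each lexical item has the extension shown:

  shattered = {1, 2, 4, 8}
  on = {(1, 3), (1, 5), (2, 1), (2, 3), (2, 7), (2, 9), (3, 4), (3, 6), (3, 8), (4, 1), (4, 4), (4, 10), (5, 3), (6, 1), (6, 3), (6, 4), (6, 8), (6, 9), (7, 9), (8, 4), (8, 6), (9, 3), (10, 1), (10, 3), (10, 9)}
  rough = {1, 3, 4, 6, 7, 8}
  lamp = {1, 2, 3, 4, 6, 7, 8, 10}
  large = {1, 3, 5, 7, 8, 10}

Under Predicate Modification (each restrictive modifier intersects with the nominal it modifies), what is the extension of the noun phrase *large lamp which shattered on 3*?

{1}

⟦which shattered⟧ = ⟦shattered⟧ = {1, 2, 4, 8}
⟦on 3⟧ = {x : ⟨x, 3⟩ ∈ ⟦on⟧} = {1, 2, 5, 6, 9, 10}
⟦lamp⟧ = {1, 2, 3, 4, 6, 7, 8, 10}
… ∩ ⟦which shattered⟧ = {1, 2, 3, 4, 6, 7, 8, 10} ∩ {1, 2, 4, 8} = {1, 2, 4, 8}
… ∩ ⟦on 3⟧ = {1, 2, 4, 8} ∩ {1, 2, 5, 6, 9, 10} = {1, 2}
… ∩ ⟦large⟧ = {1, 2} ∩ {1, 3, 5, 7, 8, 10} = {1}
So ⟦large lamp which shattered on 3⟧ = {1}.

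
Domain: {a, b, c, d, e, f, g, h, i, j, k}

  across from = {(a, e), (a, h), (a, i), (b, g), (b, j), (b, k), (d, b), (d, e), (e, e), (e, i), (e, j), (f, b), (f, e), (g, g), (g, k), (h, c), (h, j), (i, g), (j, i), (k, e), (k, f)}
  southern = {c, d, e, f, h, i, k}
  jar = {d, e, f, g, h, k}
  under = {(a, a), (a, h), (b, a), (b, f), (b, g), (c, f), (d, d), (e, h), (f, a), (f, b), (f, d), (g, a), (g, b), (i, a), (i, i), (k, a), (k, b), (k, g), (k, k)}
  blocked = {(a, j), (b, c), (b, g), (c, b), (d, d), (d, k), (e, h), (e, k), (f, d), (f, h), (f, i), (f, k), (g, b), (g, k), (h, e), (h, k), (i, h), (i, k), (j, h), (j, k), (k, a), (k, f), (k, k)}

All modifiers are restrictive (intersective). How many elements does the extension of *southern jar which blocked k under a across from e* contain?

2

⟦which blocked k⟧ = {x : ⟨x, k⟩ ∈ ⟦blocked⟧} = {d, e, f, g, h, i, j, k}
⟦under a⟧ = {x : ⟨x, a⟩ ∈ ⟦under⟧} = {a, b, f, g, i, k}
⟦across from e⟧ = {x : ⟨x, e⟩ ∈ ⟦across from⟧} = {a, d, e, f, k}
⟦jar⟧ = {d, e, f, g, h, k}
… ∩ ⟦which blocked k⟧ = {d, e, f, g, h, k} ∩ {d, e, f, g, h, i, j, k} = {d, e, f, g, h, k}
… ∩ ⟦under a⟧ = {d, e, f, g, h, k} ∩ {a, b, f, g, i, k} = {f, g, k}
… ∩ ⟦across from e⟧ = {f, g, k} ∩ {a, d, e, f, k} = {f, k}
… ∩ ⟦southern⟧ = {f, k} ∩ {c, d, e, f, h, i, k} = {f, k}
⟦southern jar which blocked k under a across from e⟧ = {f, k}, so the cardinality is 2.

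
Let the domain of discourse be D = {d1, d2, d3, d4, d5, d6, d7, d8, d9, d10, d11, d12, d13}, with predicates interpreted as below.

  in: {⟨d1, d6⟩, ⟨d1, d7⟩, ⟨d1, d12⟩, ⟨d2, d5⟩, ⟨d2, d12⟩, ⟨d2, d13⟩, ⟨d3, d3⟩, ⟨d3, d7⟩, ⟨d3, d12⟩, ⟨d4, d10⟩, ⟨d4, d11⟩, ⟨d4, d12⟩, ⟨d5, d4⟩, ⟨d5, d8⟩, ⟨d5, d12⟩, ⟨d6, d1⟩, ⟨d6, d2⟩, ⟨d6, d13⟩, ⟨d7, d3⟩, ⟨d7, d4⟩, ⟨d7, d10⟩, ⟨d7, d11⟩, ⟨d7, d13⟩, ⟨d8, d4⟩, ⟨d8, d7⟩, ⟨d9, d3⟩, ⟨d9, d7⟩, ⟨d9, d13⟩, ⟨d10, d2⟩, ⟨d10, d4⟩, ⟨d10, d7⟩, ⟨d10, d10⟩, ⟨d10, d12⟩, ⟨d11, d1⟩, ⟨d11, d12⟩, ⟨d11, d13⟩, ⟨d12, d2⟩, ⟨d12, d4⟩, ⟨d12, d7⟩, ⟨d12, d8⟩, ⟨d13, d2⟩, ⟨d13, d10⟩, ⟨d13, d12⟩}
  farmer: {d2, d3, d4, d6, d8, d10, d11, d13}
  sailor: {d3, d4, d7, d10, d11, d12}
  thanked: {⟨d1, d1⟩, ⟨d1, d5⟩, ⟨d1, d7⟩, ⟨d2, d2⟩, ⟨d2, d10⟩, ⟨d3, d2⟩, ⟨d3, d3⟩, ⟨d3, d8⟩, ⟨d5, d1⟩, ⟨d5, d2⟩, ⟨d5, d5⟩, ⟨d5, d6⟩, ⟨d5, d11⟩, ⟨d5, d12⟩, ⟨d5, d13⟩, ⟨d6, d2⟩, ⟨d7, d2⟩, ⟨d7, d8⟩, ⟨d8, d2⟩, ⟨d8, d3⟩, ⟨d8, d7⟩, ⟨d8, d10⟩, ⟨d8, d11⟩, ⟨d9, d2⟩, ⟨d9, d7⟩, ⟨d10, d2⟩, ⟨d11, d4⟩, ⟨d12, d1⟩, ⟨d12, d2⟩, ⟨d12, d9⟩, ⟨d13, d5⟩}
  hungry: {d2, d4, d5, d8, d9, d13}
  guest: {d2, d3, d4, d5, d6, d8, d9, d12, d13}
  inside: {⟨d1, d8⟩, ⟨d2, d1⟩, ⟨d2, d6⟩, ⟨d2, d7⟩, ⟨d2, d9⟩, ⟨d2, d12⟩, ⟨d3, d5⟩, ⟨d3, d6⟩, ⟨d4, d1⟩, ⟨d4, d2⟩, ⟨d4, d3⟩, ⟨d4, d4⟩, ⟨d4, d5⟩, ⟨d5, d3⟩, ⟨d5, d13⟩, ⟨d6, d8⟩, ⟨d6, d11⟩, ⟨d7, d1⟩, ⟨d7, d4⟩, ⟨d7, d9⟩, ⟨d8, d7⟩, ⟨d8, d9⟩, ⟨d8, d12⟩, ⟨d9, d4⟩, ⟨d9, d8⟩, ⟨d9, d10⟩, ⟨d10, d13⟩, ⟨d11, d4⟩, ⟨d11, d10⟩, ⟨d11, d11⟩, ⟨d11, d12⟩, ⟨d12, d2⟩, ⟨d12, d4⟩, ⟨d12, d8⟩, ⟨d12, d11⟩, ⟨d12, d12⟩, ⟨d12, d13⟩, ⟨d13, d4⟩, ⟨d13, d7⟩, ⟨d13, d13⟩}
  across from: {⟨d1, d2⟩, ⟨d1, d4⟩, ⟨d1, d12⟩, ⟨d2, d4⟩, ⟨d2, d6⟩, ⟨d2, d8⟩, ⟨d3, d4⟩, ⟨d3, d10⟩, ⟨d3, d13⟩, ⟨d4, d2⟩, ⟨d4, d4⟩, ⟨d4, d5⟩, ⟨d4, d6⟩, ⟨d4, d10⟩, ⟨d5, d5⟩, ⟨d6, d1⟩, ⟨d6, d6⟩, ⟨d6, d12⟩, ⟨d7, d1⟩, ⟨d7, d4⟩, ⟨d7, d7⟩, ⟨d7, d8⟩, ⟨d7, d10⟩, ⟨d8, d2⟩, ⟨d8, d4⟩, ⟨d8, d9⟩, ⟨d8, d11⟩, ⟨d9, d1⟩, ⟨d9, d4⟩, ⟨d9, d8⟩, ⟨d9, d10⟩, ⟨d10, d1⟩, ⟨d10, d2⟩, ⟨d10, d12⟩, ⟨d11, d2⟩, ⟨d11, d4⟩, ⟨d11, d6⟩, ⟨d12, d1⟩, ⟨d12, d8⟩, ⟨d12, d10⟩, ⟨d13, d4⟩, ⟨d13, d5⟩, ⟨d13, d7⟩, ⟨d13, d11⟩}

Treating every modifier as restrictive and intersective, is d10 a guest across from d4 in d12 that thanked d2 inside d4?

⟦across from d4⟧ = {x : ⟨x, d4⟩ ∈ ⟦across from⟧} = {d1, d2, d3, d4, d7, d8, d9, d11, d13}
⟦in d12⟧ = {x : ⟨x, d12⟩ ∈ ⟦in⟧} = {d1, d2, d3, d4, d5, d10, d11, d13}
⟦that thanked d2⟧ = {x : ⟨x, d2⟩ ∈ ⟦thanked⟧} = {d2, d3, d5, d6, d7, d8, d9, d10, d12}
⟦inside d4⟧ = {x : ⟨x, d4⟩ ∈ ⟦inside⟧} = {d4, d7, d9, d11, d12, d13}
⟦guest⟧ = {d2, d3, d4, d5, d6, d8, d9, d12, d13}
… ∩ ⟦across from d4⟧ = {d2, d3, d4, d5, d6, d8, d9, d12, d13} ∩ {d1, d2, d3, d4, d7, d8, d9, d11, d13} = {d2, d3, d4, d8, d9, d13}
… ∩ ⟦in d12⟧ = {d2, d3, d4, d8, d9, d13} ∩ {d1, d2, d3, d4, d5, d10, d11, d13} = {d2, d3, d4, d13}
… ∩ ⟦that thanked d2⟧ = {d2, d3, d4, d13} ∩ {d2, d3, d5, d6, d7, d8, d9, d10, d12} = {d2, d3}
… ∩ ⟦inside d4⟧ = {d2, d3} ∩ {d4, d7, d9, d11, d12, d13} = ∅
⟦guest across from d4 in d12 that thanked d2 inside d4⟧ = ∅; d10 ∉ this set.

no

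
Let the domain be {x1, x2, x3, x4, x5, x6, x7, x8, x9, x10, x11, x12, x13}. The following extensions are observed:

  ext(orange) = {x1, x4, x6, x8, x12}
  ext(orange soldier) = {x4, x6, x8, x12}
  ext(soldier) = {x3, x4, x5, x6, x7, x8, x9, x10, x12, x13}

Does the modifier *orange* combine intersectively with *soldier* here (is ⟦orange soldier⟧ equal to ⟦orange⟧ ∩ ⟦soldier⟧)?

⟦orange⟧ ∩ ⟦soldier⟧ = {x1, x4, x6, x8, x12} ∩ {x3, x4, x5, x6, x7, x8, x9, x10, x12, x13} = {x4, x6, x8, x12}
Observed ⟦orange soldier⟧ = {x4, x6, x8, x12}.
These coincide, so the modifier is intersective here.

yes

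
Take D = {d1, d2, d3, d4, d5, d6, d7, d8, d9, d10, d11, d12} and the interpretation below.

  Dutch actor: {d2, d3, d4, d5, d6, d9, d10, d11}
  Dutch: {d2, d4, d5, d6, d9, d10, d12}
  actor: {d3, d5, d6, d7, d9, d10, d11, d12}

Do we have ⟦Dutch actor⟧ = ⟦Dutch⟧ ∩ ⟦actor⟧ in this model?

⟦Dutch⟧ ∩ ⟦actor⟧ = {d2, d4, d5, d6, d9, d10, d12} ∩ {d3, d5, d6, d7, d9, d10, d11, d12} = {d5, d6, d9, d10, d12}
Observed ⟦Dutch actor⟧ = {d2, d3, d4, d5, d6, d9, d10, d11}.
These differ, so the modifier is not intersective in this model.

no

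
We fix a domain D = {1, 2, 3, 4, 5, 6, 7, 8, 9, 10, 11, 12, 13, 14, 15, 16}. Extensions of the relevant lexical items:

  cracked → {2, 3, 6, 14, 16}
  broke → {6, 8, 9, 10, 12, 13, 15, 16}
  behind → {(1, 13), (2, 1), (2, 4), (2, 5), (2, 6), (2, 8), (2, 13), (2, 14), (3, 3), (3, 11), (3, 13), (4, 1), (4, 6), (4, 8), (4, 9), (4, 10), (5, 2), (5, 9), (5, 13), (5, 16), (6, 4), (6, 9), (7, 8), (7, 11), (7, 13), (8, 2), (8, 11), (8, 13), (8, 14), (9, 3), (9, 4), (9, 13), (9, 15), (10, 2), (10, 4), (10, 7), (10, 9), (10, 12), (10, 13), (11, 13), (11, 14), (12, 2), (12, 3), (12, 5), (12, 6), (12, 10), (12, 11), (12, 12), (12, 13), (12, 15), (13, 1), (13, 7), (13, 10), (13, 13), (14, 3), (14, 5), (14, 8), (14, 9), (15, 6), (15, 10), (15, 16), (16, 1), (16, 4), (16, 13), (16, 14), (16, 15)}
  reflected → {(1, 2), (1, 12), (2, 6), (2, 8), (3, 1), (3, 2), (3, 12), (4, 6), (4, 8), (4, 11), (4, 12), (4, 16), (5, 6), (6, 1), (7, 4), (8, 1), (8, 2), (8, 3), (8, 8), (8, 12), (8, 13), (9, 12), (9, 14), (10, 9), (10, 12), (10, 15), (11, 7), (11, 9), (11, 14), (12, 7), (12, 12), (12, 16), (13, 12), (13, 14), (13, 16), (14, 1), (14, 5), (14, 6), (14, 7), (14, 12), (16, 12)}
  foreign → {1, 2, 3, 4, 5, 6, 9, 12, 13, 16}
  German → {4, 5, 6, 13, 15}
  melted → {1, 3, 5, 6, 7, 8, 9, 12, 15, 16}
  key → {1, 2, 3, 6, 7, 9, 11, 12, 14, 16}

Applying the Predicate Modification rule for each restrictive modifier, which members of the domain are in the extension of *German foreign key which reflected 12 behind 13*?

⟦which reflected 12⟧ = {x : ⟨x, 12⟩ ∈ ⟦reflected⟧} = {1, 3, 4, 8, 9, 10, 12, 13, 14, 16}
⟦behind 13⟧ = {x : ⟨x, 13⟩ ∈ ⟦behind⟧} = {1, 2, 3, 5, 7, 8, 9, 10, 11, 12, 13, 16}
⟦key⟧ = {1, 2, 3, 6, 7, 9, 11, 12, 14, 16}
… ∩ ⟦which reflected 12⟧ = {1, 2, 3, 6, 7, 9, 11, 12, 14, 16} ∩ {1, 3, 4, 8, 9, 10, 12, 13, 14, 16} = {1, 3, 9, 12, 14, 16}
… ∩ ⟦behind 13⟧ = {1, 3, 9, 12, 14, 16} ∩ {1, 2, 3, 5, 7, 8, 9, 10, 11, 12, 13, 16} = {1, 3, 9, 12, 16}
… ∩ ⟦German⟧ = {1, 3, 9, 12, 16} ∩ {4, 5, 6, 13, 15} = ∅
… ∩ ⟦foreign⟧ = ∅ ∩ {1, 2, 3, 4, 5, 6, 9, 12, 13, 16} = ∅
So ⟦German foreign key which reflected 12 behind 13⟧ = ∅.

∅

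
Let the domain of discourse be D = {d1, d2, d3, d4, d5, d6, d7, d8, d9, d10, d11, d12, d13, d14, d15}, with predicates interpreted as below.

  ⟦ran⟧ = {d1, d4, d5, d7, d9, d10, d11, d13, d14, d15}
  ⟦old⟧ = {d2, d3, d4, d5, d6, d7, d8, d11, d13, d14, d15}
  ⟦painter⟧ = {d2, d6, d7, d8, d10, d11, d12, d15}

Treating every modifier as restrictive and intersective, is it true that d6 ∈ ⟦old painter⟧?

yes

⟦painter⟧ = {d2, d6, d7, d8, d10, d11, d12, d15}
… ∩ ⟦old⟧ = {d2, d6, d7, d8, d10, d11, d12, d15} ∩ {d2, d3, d4, d5, d6, d7, d8, d11, d13, d14, d15} = {d2, d6, d7, d8, d11, d15}
⟦old painter⟧ = {d2, d6, d7, d8, d11, d15}; d6 ∈ this set.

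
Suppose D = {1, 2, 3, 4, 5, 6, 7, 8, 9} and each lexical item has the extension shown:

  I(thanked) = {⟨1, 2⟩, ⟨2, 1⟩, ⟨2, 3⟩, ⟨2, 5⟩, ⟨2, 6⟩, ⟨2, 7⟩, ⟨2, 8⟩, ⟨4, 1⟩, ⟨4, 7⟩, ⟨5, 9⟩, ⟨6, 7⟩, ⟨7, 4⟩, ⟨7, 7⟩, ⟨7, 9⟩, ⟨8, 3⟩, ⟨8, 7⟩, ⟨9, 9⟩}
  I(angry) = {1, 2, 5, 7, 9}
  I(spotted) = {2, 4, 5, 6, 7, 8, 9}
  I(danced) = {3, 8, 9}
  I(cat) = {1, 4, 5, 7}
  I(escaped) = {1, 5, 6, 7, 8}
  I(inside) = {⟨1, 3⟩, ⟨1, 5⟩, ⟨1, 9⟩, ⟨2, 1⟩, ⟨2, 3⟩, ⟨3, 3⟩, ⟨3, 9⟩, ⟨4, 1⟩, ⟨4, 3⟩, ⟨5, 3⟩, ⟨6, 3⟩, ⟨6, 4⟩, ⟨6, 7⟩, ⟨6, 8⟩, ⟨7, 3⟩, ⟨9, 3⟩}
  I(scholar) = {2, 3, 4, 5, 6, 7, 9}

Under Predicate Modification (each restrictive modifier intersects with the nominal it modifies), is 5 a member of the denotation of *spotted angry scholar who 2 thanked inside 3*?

⟦who 2 thanked⟧ = {x : ⟨2, x⟩ ∈ ⟦thanked⟧} = {1, 3, 5, 6, 7, 8}
⟦inside 3⟧ = {x : ⟨x, 3⟩ ∈ ⟦inside⟧} = {1, 2, 3, 4, 5, 6, 7, 9}
⟦scholar⟧ = {2, 3, 4, 5, 6, 7, 9}
… ∩ ⟦who 2 thanked⟧ = {2, 3, 4, 5, 6, 7, 9} ∩ {1, 3, 5, 6, 7, 8} = {3, 5, 6, 7}
… ∩ ⟦inside 3⟧ = {3, 5, 6, 7} ∩ {1, 2, 3, 4, 5, 6, 7, 9} = {3, 5, 6, 7}
… ∩ ⟦spotted⟧ = {3, 5, 6, 7} ∩ {2, 4, 5, 6, 7, 8, 9} = {5, 6, 7}
… ∩ ⟦angry⟧ = {5, 6, 7} ∩ {1, 2, 5, 7, 9} = {5, 7}
⟦spotted angry scholar who 2 thanked inside 3⟧ = {5, 7}; 5 ∈ this set.

yes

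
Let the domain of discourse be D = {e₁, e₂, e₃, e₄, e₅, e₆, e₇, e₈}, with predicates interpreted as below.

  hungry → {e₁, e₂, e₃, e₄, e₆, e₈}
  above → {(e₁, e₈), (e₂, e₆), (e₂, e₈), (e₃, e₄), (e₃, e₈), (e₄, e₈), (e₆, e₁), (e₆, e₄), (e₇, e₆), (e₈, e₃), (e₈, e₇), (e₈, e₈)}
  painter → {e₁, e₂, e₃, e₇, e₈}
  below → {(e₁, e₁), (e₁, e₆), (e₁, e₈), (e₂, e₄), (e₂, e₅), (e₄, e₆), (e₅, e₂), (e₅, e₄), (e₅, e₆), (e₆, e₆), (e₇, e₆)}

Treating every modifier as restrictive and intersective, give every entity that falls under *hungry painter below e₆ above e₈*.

⟦below e₆⟧ = {x : ⟨x, e₆⟩ ∈ ⟦below⟧} = {e₁, e₄, e₅, e₆, e₇}
⟦above e₈⟧ = {x : ⟨x, e₈⟩ ∈ ⟦above⟧} = {e₁, e₂, e₃, e₄, e₈}
⟦painter⟧ = {e₁, e₂, e₃, e₇, e₈}
… ∩ ⟦below e₆⟧ = {e₁, e₂, e₃, e₇, e₈} ∩ {e₁, e₄, e₅, e₆, e₇} = {e₁, e₇}
… ∩ ⟦above e₈⟧ = {e₁, e₇} ∩ {e₁, e₂, e₃, e₄, e₈} = {e₁}
… ∩ ⟦hungry⟧ = {e₁} ∩ {e₁, e₂, e₃, e₄, e₆, e₈} = {e₁}
So ⟦hungry painter below e₆ above e₈⟧ = {e₁}.

{e₁}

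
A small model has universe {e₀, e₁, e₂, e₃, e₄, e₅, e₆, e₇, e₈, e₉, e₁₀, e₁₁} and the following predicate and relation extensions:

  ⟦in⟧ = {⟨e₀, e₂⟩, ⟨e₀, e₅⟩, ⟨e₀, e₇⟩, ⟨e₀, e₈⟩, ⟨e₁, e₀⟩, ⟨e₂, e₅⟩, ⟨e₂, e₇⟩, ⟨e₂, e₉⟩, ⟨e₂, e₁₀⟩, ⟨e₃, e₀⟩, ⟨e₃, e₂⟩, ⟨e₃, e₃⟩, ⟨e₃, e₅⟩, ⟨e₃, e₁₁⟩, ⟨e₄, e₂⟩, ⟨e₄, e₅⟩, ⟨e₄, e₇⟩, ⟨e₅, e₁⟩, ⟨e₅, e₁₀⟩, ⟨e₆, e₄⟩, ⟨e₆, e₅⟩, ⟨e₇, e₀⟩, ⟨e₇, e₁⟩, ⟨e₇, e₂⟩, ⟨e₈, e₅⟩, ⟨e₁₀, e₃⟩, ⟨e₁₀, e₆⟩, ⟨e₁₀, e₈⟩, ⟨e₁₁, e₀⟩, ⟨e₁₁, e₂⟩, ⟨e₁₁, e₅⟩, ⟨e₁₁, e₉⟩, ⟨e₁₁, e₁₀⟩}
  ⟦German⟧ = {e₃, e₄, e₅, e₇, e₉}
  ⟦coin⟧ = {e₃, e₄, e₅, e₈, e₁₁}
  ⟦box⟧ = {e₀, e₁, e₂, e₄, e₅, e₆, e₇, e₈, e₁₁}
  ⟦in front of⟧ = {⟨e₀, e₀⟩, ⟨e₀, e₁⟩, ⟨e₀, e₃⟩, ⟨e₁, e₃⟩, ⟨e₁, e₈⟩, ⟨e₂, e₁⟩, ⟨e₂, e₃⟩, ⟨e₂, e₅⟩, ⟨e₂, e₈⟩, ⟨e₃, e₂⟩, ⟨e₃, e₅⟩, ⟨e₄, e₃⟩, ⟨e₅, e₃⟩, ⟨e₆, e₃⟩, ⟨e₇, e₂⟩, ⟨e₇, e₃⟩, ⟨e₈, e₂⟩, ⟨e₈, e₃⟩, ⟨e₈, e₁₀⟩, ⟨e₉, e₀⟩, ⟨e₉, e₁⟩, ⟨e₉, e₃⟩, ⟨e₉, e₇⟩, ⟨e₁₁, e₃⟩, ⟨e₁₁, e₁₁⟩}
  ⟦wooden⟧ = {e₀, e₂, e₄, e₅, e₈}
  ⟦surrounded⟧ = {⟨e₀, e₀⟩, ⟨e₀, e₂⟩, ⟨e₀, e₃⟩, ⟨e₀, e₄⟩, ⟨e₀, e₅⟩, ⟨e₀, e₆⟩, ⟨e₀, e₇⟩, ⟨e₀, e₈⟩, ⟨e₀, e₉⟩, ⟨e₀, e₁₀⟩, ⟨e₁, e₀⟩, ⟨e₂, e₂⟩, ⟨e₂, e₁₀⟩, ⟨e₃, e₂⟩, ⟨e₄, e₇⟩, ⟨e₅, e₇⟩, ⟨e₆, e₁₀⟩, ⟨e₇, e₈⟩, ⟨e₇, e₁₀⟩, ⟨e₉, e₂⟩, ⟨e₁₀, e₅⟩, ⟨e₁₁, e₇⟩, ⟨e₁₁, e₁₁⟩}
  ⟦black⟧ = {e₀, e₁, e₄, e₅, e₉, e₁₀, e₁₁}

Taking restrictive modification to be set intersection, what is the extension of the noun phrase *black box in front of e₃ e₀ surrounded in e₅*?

{e₀, e₄}

⟦in front of e₃⟧ = {x : ⟨x, e₃⟩ ∈ ⟦in front of⟧} = {e₀, e₁, e₂, e₄, e₅, e₆, e₇, e₈, e₉, e₁₁}
⟦e₀ surrounded⟧ = {x : ⟨e₀, x⟩ ∈ ⟦surrounded⟧} = {e₀, e₂, e₃, e₄, e₅, e₆, e₇, e₈, e₉, e₁₀}
⟦in e₅⟧ = {x : ⟨x, e₅⟩ ∈ ⟦in⟧} = {e₀, e₂, e₃, e₄, e₆, e₈, e₁₁}
⟦box⟧ = {e₀, e₁, e₂, e₄, e₅, e₆, e₇, e₈, e₁₁}
… ∩ ⟦in front of e₃⟧ = {e₀, e₁, e₂, e₄, e₅, e₆, e₇, e₈, e₁₁} ∩ {e₀, e₁, e₂, e₄, e₅, e₆, e₇, e₈, e₉, e₁₁} = {e₀, e₁, e₂, e₄, e₅, e₆, e₇, e₈, e₁₁}
… ∩ ⟦e₀ surrounded⟧ = {e₀, e₁, e₂, e₄, e₅, e₆, e₇, e₈, e₁₁} ∩ {e₀, e₂, e₃, e₄, e₅, e₆, e₇, e₈, e₉, e₁₀} = {e₀, e₂, e₄, e₅, e₆, e₇, e₈}
… ∩ ⟦in e₅⟧ = {e₀, e₂, e₄, e₅, e₆, e₇, e₈} ∩ {e₀, e₂, e₃, e₄, e₆, e₈, e₁₁} = {e₀, e₂, e₄, e₆, e₈}
… ∩ ⟦black⟧ = {e₀, e₂, e₄, e₆, e₈} ∩ {e₀, e₁, e₄, e₅, e₉, e₁₀, e₁₁} = {e₀, e₄}
So ⟦black box in front of e₃ e₀ surrounded in e₅⟧ = {e₀, e₄}.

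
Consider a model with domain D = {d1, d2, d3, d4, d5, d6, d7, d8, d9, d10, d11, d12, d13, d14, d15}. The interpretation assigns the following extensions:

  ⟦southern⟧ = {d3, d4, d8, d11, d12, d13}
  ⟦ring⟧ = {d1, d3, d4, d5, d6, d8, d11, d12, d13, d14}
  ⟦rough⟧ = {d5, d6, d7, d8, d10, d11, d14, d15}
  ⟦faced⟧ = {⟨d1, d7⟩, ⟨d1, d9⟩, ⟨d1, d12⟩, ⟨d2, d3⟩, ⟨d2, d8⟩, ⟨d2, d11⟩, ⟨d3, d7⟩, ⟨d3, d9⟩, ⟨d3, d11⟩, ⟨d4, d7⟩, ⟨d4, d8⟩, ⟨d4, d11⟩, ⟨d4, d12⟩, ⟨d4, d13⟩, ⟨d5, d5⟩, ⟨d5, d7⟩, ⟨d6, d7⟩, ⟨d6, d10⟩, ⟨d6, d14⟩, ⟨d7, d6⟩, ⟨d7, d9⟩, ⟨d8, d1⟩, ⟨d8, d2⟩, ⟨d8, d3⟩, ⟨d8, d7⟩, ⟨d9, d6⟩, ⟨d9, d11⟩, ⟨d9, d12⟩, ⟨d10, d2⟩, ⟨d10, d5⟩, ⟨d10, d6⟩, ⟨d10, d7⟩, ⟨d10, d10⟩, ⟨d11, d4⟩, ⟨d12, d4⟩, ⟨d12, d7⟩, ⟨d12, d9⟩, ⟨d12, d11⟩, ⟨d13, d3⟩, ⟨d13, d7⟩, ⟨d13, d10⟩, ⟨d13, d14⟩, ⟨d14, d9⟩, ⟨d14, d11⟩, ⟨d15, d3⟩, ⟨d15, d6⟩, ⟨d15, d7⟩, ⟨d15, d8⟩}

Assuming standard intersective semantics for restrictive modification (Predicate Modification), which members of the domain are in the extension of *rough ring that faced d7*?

⟦that faced d7⟧ = {x : ⟨x, d7⟩ ∈ ⟦faced⟧} = {d1, d3, d4, d5, d6, d8, d10, d12, d13, d15}
⟦ring⟧ = {d1, d3, d4, d5, d6, d8, d11, d12, d13, d14}
… ∩ ⟦that faced d7⟧ = {d1, d3, d4, d5, d6, d8, d11, d12, d13, d14} ∩ {d1, d3, d4, d5, d6, d8, d10, d12, d13, d15} = {d1, d3, d4, d5, d6, d8, d12, d13}
… ∩ ⟦rough⟧ = {d1, d3, d4, d5, d6, d8, d12, d13} ∩ {d5, d6, d7, d8, d10, d11, d14, d15} = {d5, d6, d8}
So ⟦rough ring that faced d7⟧ = {d5, d6, d8}.

{d5, d6, d8}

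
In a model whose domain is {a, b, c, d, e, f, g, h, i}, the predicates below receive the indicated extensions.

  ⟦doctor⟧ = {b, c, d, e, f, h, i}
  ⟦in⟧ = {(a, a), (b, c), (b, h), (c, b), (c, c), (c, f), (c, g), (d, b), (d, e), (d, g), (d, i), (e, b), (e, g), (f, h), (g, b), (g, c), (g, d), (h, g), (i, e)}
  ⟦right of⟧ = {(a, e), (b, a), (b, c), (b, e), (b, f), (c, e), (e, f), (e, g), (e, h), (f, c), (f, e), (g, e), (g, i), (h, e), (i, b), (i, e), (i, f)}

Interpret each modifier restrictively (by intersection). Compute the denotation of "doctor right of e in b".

⟦right of e⟧ = {x : ⟨x, e⟩ ∈ ⟦right of⟧} = {a, b, c, f, g, h, i}
⟦in b⟧ = {x : ⟨x, b⟩ ∈ ⟦in⟧} = {c, d, e, g}
⟦doctor⟧ = {b, c, d, e, f, h, i}
… ∩ ⟦right of e⟧ = {b, c, d, e, f, h, i} ∩ {a, b, c, f, g, h, i} = {b, c, f, h, i}
… ∩ ⟦in b⟧ = {b, c, f, h, i} ∩ {c, d, e, g} = {c}
So ⟦doctor right of e in b⟧ = {c}.

{c}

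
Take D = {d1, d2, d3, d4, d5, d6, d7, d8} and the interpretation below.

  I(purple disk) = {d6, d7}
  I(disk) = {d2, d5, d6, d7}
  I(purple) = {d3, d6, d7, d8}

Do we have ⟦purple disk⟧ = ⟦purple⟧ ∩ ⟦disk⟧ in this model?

⟦purple⟧ ∩ ⟦disk⟧ = {d3, d6, d7, d8} ∩ {d2, d5, d6, d7} = {d6, d7}
Observed ⟦purple disk⟧ = {d6, d7}.
These coincide, so the modifier is intersective here.

yes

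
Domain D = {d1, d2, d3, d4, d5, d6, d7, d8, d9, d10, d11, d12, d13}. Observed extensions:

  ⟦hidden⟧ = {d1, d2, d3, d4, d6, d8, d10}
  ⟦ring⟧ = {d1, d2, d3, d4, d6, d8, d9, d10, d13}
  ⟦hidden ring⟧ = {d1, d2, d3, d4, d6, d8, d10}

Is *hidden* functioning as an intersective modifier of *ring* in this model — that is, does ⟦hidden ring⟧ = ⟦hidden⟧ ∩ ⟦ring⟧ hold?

⟦hidden⟧ ∩ ⟦ring⟧ = {d1, d2, d3, d4, d6, d8, d10} ∩ {d1, d2, d3, d4, d6, d8, d9, d10, d13} = {d1, d2, d3, d4, d6, d8, d10}
Observed ⟦hidden ring⟧ = {d1, d2, d3, d4, d6, d8, d10}.
These coincide, so the modifier is intersective here.

yes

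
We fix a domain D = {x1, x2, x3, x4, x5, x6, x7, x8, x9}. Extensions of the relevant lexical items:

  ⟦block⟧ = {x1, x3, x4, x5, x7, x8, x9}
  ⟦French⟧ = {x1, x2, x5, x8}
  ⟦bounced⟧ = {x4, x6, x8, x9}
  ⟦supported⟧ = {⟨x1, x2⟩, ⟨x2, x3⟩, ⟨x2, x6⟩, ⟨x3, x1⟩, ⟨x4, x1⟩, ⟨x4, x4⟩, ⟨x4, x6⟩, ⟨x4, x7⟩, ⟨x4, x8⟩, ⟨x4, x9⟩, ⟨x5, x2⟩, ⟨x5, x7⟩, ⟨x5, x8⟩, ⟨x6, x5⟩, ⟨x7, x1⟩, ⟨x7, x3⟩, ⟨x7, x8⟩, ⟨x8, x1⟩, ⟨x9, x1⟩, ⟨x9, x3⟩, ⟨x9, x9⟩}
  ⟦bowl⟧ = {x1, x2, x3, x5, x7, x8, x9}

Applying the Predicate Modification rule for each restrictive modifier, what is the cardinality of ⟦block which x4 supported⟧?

⟦which x4 supported⟧ = {x : ⟨x4, x⟩ ∈ ⟦supported⟧} = {x1, x4, x6, x7, x8, x9}
⟦block⟧ = {x1, x3, x4, x5, x7, x8, x9}
… ∩ ⟦which x4 supported⟧ = {x1, x3, x4, x5, x7, x8, x9} ∩ {x1, x4, x6, x7, x8, x9} = {x1, x4, x7, x8, x9}
⟦block which x4 supported⟧ = {x1, x4, x7, x8, x9}, so the cardinality is 5.

5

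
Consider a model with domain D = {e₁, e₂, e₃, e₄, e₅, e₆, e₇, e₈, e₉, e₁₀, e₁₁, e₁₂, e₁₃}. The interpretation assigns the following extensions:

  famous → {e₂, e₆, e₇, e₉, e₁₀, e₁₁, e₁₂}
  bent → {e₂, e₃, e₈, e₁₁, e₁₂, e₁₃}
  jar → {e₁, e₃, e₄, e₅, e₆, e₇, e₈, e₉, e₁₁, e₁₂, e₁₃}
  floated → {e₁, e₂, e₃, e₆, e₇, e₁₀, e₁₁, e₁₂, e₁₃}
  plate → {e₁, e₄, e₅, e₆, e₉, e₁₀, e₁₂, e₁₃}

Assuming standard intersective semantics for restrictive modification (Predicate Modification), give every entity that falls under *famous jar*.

⟦jar⟧ = {e₁, e₃, e₄, e₅, e₆, e₇, e₈, e₉, e₁₁, e₁₂, e₁₃}
… ∩ ⟦famous⟧ = {e₁, e₃, e₄, e₅, e₆, e₇, e₈, e₉, e₁₁, e₁₂, e₁₃} ∩ {e₂, e₆, e₇, e₉, e₁₀, e₁₁, e₁₂} = {e₆, e₇, e₉, e₁₁, e₁₂}
So ⟦famous jar⟧ = {e₆, e₇, e₉, e₁₁, e₁₂}.

{e₆, e₇, e₉, e₁₁, e₁₂}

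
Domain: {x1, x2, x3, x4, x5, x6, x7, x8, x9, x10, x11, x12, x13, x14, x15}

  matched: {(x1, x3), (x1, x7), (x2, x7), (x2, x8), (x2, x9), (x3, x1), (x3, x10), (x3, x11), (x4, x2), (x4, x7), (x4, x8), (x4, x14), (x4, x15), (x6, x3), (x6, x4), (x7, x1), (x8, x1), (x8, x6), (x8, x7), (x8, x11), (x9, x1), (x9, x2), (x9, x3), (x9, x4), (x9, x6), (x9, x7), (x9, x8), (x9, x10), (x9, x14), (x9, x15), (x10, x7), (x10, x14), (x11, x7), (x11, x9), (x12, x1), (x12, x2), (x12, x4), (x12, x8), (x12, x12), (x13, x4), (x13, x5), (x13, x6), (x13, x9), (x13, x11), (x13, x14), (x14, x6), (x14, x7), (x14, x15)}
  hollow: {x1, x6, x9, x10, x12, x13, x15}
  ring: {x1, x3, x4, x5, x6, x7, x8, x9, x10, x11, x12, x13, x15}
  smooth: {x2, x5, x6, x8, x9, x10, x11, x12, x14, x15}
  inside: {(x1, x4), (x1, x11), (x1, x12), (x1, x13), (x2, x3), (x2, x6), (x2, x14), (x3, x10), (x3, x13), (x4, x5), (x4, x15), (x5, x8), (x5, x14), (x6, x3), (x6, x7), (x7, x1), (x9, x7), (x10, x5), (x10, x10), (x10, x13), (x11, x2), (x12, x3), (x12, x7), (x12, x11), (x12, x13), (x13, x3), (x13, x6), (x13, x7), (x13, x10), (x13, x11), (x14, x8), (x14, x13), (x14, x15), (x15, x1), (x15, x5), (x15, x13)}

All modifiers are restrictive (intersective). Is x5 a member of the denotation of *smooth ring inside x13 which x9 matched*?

no

⟦inside x13⟧ = {x : ⟨x, x13⟩ ∈ ⟦inside⟧} = {x1, x3, x10, x12, x14, x15}
⟦which x9 matched⟧ = {x : ⟨x9, x⟩ ∈ ⟦matched⟧} = {x1, x2, x3, x4, x6, x7, x8, x10, x14, x15}
⟦ring⟧ = {x1, x3, x4, x5, x6, x7, x8, x9, x10, x11, x12, x13, x15}
… ∩ ⟦inside x13⟧ = {x1, x3, x4, x5, x6, x7, x8, x9, x10, x11, x12, x13, x15} ∩ {x1, x3, x10, x12, x14, x15} = {x1, x3, x10, x12, x15}
… ∩ ⟦which x9 matched⟧ = {x1, x3, x10, x12, x15} ∩ {x1, x2, x3, x4, x6, x7, x8, x10, x14, x15} = {x1, x3, x10, x15}
… ∩ ⟦smooth⟧ = {x1, x3, x10, x15} ∩ {x2, x5, x6, x8, x9, x10, x11, x12, x14, x15} = {x10, x15}
⟦smooth ring inside x13 which x9 matched⟧ = {x10, x15}; x5 ∉ this set.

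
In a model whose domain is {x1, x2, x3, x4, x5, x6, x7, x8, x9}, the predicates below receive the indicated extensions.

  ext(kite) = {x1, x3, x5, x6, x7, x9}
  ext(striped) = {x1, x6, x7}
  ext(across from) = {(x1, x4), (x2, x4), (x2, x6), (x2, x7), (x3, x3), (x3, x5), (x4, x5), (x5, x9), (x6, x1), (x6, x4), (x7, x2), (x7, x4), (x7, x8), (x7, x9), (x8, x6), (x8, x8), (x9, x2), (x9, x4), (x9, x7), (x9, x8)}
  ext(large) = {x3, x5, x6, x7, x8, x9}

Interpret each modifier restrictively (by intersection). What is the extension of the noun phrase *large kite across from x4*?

⟦across from x4⟧ = {x : ⟨x, x4⟩ ∈ ⟦across from⟧} = {x1, x2, x6, x7, x9}
⟦kite⟧ = {x1, x3, x5, x6, x7, x9}
… ∩ ⟦across from x4⟧ = {x1, x3, x5, x6, x7, x9} ∩ {x1, x2, x6, x7, x9} = {x1, x6, x7, x9}
… ∩ ⟦large⟧ = {x1, x6, x7, x9} ∩ {x3, x5, x6, x7, x8, x9} = {x6, x7, x9}
So ⟦large kite across from x4⟧ = {x6, x7, x9}.

{x6, x7, x9}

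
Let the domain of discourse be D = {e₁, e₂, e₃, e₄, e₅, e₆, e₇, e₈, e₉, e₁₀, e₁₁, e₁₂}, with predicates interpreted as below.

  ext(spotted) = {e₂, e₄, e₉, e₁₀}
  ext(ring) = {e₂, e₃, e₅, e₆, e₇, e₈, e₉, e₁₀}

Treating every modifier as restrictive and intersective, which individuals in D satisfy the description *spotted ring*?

{e₂, e₉, e₁₀}

⟦ring⟧ = {e₂, e₃, e₅, e₆, e₇, e₈, e₉, e₁₀}
… ∩ ⟦spotted⟧ = {e₂, e₃, e₅, e₆, e₇, e₈, e₉, e₁₀} ∩ {e₂, e₄, e₉, e₁₀} = {e₂, e₉, e₁₀}
So ⟦spotted ring⟧ = {e₂, e₉, e₁₀}.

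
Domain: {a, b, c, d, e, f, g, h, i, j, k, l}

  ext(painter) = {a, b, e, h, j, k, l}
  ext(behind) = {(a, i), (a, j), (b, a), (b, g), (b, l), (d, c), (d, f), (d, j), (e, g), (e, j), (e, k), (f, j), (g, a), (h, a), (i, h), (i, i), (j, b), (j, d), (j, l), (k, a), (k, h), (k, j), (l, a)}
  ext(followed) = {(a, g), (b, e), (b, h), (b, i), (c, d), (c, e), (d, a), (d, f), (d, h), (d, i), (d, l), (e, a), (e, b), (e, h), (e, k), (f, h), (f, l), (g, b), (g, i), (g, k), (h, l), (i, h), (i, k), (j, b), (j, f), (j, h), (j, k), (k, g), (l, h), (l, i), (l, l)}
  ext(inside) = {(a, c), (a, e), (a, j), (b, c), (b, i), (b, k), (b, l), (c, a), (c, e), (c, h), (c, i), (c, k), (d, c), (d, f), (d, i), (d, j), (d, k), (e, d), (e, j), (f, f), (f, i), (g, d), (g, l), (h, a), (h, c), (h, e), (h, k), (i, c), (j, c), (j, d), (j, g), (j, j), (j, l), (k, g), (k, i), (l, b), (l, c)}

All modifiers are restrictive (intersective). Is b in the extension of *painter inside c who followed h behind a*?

⟦inside c⟧ = {x : ⟨x, c⟩ ∈ ⟦inside⟧} = {a, b, d, h, i, j, l}
⟦who followed h⟧ = {x : ⟨x, h⟩ ∈ ⟦followed⟧} = {b, d, e, f, i, j, l}
⟦behind a⟧ = {x : ⟨x, a⟩ ∈ ⟦behind⟧} = {b, g, h, k, l}
⟦painter⟧ = {a, b, e, h, j, k, l}
… ∩ ⟦inside c⟧ = {a, b, e, h, j, k, l} ∩ {a, b, d, h, i, j, l} = {a, b, h, j, l}
… ∩ ⟦who followed h⟧ = {a, b, h, j, l} ∩ {b, d, e, f, i, j, l} = {b, j, l}
… ∩ ⟦behind a⟧ = {b, j, l} ∩ {b, g, h, k, l} = {b, l}
⟦painter inside c who followed h behind a⟧ = {b, l}; b ∈ this set.

yes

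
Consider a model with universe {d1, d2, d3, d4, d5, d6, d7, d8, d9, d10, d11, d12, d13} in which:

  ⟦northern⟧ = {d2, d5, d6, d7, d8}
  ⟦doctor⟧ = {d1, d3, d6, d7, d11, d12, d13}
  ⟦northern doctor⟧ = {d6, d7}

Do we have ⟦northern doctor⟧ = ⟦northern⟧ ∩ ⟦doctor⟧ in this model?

⟦northern⟧ ∩ ⟦doctor⟧ = {d2, d5, d6, d7, d8} ∩ {d1, d3, d6, d7, d11, d12, d13} = {d6, d7}
Observed ⟦northern doctor⟧ = {d6, d7}.
These coincide, so the modifier is intersective here.

yes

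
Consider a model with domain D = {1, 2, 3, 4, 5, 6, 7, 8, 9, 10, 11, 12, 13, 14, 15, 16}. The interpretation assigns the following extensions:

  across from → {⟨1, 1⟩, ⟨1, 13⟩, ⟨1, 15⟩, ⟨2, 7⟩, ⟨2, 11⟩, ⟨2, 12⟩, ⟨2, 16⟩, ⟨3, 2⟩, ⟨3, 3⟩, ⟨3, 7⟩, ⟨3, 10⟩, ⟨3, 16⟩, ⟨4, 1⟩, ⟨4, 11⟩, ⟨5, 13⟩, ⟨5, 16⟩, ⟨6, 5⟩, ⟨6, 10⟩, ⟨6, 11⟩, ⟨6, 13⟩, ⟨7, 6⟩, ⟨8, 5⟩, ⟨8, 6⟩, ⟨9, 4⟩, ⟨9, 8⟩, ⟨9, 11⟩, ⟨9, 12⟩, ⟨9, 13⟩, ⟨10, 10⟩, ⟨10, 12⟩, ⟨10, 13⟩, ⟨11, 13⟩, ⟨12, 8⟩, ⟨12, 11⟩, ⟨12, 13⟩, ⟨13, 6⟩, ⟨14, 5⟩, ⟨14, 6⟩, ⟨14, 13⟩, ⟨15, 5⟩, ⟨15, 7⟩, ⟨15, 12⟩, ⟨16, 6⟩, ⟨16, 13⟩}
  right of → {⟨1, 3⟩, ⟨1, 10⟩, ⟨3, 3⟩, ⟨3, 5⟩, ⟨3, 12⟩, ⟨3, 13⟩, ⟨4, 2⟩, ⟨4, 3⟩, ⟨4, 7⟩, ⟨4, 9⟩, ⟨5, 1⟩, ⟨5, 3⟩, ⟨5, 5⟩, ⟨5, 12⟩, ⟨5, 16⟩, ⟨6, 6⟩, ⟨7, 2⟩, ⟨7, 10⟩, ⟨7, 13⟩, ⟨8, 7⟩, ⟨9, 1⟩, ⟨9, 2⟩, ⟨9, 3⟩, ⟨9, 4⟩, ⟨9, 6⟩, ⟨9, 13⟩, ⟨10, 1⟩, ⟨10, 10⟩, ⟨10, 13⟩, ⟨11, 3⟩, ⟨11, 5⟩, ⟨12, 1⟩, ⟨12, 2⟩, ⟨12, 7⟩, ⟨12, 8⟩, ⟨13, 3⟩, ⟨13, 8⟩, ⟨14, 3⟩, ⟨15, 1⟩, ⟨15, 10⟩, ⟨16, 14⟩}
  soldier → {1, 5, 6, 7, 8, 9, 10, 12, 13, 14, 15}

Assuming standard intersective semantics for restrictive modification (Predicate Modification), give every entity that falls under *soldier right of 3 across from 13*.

{1, 5, 9, 14}

⟦right of 3⟧ = {x : ⟨x, 3⟩ ∈ ⟦right of⟧} = {1, 3, 4, 5, 9, 11, 13, 14}
⟦across from 13⟧ = {x : ⟨x, 13⟩ ∈ ⟦across from⟧} = {1, 5, 6, 9, 10, 11, 12, 14, 16}
⟦soldier⟧ = {1, 5, 6, 7, 8, 9, 10, 12, 13, 14, 15}
… ∩ ⟦right of 3⟧ = {1, 5, 6, 7, 8, 9, 10, 12, 13, 14, 15} ∩ {1, 3, 4, 5, 9, 11, 13, 14} = {1, 5, 9, 13, 14}
… ∩ ⟦across from 13⟧ = {1, 5, 9, 13, 14} ∩ {1, 5, 6, 9, 10, 11, 12, 14, 16} = {1, 5, 9, 14}
So ⟦soldier right of 3 across from 13⟧ = {1, 5, 9, 14}.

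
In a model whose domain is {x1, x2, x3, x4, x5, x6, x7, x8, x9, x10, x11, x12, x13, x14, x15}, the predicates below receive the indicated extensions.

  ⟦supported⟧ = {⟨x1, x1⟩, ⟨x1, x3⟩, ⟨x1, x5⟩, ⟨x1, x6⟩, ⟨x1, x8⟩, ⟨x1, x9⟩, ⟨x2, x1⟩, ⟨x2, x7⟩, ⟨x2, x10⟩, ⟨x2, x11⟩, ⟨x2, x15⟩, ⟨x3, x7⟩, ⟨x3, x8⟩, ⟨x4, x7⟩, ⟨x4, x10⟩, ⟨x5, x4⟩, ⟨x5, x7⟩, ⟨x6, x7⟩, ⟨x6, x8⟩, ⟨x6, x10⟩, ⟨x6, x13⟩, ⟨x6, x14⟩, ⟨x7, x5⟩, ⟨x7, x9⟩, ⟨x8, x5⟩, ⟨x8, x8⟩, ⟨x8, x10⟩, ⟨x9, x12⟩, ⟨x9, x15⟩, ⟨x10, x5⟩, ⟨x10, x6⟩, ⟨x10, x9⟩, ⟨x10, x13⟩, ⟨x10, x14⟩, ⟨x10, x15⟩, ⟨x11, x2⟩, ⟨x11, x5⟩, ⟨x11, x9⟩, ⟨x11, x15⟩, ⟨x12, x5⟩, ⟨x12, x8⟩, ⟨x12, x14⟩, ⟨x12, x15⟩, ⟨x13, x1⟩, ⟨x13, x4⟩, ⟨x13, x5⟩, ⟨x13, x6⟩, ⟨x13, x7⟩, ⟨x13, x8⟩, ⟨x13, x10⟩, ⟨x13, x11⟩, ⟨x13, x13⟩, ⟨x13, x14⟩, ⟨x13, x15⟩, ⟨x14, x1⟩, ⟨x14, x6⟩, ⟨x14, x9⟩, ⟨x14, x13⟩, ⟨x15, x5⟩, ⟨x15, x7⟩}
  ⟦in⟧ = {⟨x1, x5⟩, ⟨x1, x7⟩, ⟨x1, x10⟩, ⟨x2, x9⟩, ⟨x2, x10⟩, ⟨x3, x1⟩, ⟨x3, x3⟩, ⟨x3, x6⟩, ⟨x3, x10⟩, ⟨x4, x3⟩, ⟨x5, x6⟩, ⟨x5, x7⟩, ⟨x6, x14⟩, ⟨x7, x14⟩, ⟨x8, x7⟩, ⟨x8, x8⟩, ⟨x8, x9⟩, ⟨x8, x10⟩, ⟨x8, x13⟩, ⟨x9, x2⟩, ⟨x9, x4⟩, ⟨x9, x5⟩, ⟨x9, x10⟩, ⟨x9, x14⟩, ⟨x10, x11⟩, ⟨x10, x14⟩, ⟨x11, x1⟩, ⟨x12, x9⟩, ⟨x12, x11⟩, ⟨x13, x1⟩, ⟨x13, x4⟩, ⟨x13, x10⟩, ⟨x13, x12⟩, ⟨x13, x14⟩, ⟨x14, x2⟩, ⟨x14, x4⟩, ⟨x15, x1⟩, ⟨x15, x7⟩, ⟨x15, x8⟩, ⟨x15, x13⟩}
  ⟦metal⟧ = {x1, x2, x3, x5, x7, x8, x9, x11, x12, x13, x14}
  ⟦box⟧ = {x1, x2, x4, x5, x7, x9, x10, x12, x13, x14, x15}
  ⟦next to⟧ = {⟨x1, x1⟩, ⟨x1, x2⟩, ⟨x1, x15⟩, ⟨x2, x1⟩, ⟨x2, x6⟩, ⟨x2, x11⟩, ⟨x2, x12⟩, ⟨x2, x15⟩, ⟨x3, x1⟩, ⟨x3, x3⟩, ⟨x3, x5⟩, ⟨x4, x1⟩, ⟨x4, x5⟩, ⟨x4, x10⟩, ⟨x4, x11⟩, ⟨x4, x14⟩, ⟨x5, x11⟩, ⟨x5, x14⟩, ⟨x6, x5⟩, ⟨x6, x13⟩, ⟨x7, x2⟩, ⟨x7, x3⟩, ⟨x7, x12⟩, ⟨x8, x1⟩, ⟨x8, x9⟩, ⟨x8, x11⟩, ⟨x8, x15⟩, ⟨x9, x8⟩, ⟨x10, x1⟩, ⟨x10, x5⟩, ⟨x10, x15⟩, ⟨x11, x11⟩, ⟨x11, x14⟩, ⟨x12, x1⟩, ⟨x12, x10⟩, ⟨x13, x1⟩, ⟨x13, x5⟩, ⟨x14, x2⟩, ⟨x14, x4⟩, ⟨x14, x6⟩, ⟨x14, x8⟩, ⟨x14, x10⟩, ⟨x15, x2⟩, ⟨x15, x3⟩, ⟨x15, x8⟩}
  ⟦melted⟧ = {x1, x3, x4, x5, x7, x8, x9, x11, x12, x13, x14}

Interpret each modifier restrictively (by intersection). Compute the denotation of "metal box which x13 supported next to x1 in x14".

{x13}

⟦which x13 supported⟧ = {x : ⟨x13, x⟩ ∈ ⟦supported⟧} = {x1, x4, x5, x6, x7, x8, x10, x11, x13, x14, x15}
⟦next to x1⟧ = {x : ⟨x, x1⟩ ∈ ⟦next to⟧} = {x1, x2, x3, x4, x8, x10, x12, x13}
⟦in x14⟧ = {x : ⟨x, x14⟩ ∈ ⟦in⟧} = {x6, x7, x9, x10, x13}
⟦box⟧ = {x1, x2, x4, x5, x7, x9, x10, x12, x13, x14, x15}
… ∩ ⟦which x13 supported⟧ = {x1, x2, x4, x5, x7, x9, x10, x12, x13, x14, x15} ∩ {x1, x4, x5, x6, x7, x8, x10, x11, x13, x14, x15} = {x1, x4, x5, x7, x10, x13, x14, x15}
… ∩ ⟦next to x1⟧ = {x1, x4, x5, x7, x10, x13, x14, x15} ∩ {x1, x2, x3, x4, x8, x10, x12, x13} = {x1, x4, x10, x13}
… ∩ ⟦in x14⟧ = {x1, x4, x10, x13} ∩ {x6, x7, x9, x10, x13} = {x10, x13}
… ∩ ⟦metal⟧ = {x10, x13} ∩ {x1, x2, x3, x5, x7, x8, x9, x11, x12, x13, x14} = {x13}
So ⟦metal box which x13 supported next to x1 in x14⟧ = {x13}.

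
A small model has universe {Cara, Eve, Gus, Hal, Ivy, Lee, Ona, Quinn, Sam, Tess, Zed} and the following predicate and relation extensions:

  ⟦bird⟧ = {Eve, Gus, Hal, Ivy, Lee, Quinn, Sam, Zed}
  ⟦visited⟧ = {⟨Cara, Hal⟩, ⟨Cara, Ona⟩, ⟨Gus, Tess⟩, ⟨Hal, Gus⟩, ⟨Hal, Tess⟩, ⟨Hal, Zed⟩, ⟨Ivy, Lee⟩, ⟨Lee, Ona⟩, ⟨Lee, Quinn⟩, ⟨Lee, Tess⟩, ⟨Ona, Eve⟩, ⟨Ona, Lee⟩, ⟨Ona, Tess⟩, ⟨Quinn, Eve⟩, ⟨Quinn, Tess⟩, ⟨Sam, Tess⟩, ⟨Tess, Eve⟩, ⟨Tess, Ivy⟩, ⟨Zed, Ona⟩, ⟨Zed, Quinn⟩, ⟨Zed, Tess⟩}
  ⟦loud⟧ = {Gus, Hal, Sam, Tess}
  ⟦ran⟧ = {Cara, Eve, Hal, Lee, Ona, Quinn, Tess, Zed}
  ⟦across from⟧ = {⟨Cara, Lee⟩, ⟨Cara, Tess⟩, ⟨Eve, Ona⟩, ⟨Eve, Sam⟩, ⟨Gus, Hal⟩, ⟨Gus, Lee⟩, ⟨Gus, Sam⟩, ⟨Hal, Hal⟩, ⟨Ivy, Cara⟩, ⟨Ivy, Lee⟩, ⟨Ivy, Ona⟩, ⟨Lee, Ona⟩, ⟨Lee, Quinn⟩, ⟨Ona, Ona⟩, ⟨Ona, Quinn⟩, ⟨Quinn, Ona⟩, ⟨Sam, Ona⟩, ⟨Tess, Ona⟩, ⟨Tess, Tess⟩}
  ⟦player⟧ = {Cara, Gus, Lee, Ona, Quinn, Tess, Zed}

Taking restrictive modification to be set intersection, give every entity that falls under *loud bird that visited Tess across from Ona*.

{Sam}

⟦that visited Tess⟧ = {x : ⟨x, Tess⟩ ∈ ⟦visited⟧} = {Gus, Hal, Lee, Ona, Quinn, Sam, Zed}
⟦across from Ona⟧ = {x : ⟨x, Ona⟩ ∈ ⟦across from⟧} = {Eve, Ivy, Lee, Ona, Quinn, Sam, Tess}
⟦bird⟧ = {Eve, Gus, Hal, Ivy, Lee, Quinn, Sam, Zed}
… ∩ ⟦that visited Tess⟧ = {Eve, Gus, Hal, Ivy, Lee, Quinn, Sam, Zed} ∩ {Gus, Hal, Lee, Ona, Quinn, Sam, Zed} = {Gus, Hal, Lee, Quinn, Sam, Zed}
… ∩ ⟦across from Ona⟧ = {Gus, Hal, Lee, Quinn, Sam, Zed} ∩ {Eve, Ivy, Lee, Ona, Quinn, Sam, Tess} = {Lee, Quinn, Sam}
… ∩ ⟦loud⟧ = {Lee, Quinn, Sam} ∩ {Gus, Hal, Sam, Tess} = {Sam}
So ⟦loud bird that visited Tess across from Ona⟧ = {Sam}.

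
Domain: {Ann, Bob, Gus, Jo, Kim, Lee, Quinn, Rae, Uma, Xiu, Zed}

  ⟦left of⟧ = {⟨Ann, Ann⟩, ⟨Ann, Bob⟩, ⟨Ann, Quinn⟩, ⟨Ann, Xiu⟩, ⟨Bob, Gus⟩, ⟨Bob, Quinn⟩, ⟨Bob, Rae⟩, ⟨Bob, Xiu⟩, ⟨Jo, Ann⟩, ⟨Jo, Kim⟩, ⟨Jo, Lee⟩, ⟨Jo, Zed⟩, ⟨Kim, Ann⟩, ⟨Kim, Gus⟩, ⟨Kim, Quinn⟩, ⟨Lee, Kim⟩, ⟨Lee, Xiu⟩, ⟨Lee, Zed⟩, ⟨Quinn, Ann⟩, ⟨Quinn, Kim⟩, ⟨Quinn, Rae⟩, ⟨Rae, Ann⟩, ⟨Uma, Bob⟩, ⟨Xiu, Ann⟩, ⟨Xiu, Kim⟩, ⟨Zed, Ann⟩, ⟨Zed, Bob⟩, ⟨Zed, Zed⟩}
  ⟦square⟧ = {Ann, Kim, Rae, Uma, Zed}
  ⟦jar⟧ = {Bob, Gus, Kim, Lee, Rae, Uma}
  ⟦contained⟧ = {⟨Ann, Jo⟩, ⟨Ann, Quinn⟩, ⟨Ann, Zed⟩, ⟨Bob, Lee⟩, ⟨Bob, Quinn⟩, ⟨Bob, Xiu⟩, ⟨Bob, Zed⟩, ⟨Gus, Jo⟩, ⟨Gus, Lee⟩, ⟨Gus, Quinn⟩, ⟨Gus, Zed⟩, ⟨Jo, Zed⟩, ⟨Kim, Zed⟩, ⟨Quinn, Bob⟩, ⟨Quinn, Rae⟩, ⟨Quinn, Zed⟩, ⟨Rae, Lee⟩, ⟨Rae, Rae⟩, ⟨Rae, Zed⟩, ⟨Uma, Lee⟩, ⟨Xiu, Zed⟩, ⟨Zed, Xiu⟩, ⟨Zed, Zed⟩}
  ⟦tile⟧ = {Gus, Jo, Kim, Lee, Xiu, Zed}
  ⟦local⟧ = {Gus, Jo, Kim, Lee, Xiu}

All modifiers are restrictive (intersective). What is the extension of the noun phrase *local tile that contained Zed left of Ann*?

⟦that contained Zed⟧ = {x : ⟨x, Zed⟩ ∈ ⟦contained⟧} = {Ann, Bob, Gus, Jo, Kim, Quinn, Rae, Xiu, Zed}
⟦left of Ann⟧ = {x : ⟨x, Ann⟩ ∈ ⟦left of⟧} = {Ann, Jo, Kim, Quinn, Rae, Xiu, Zed}
⟦tile⟧ = {Gus, Jo, Kim, Lee, Xiu, Zed}
… ∩ ⟦that contained Zed⟧ = {Gus, Jo, Kim, Lee, Xiu, Zed} ∩ {Ann, Bob, Gus, Jo, Kim, Quinn, Rae, Xiu, Zed} = {Gus, Jo, Kim, Xiu, Zed}
… ∩ ⟦left of Ann⟧ = {Gus, Jo, Kim, Xiu, Zed} ∩ {Ann, Jo, Kim, Quinn, Rae, Xiu, Zed} = {Jo, Kim, Xiu, Zed}
… ∩ ⟦local⟧ = {Jo, Kim, Xiu, Zed} ∩ {Gus, Jo, Kim, Lee, Xiu} = {Jo, Kim, Xiu}
So ⟦local tile that contained Zed left of Ann⟧ = {Jo, Kim, Xiu}.

{Jo, Kim, Xiu}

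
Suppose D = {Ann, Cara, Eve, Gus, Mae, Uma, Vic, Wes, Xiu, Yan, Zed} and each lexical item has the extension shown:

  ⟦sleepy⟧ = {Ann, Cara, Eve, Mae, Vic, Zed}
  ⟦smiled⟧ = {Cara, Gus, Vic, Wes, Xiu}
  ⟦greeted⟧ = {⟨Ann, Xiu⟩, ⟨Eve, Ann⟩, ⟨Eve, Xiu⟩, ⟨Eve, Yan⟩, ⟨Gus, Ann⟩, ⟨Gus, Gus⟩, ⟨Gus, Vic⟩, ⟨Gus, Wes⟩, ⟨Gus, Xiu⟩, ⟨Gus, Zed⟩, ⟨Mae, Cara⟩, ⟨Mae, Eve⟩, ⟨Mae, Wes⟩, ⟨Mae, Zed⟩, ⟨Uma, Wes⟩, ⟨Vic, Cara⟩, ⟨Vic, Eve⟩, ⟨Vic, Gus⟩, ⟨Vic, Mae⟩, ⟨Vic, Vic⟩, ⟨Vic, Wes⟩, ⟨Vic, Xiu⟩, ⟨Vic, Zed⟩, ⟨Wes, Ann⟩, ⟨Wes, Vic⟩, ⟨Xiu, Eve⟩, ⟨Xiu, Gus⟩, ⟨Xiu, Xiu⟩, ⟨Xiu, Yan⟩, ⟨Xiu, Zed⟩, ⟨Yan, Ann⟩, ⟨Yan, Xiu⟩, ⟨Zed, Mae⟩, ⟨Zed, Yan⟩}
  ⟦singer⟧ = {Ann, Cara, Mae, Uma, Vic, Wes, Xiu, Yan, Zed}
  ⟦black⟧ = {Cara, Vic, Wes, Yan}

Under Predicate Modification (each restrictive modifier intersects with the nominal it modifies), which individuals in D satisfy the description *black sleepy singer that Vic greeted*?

{Cara, Vic}

⟦that Vic greeted⟧ = {x : ⟨Vic, x⟩ ∈ ⟦greeted⟧} = {Cara, Eve, Gus, Mae, Vic, Wes, Xiu, Zed}
⟦singer⟧ = {Ann, Cara, Mae, Uma, Vic, Wes, Xiu, Yan, Zed}
… ∩ ⟦that Vic greeted⟧ = {Ann, Cara, Mae, Uma, Vic, Wes, Xiu, Yan, Zed} ∩ {Cara, Eve, Gus, Mae, Vic, Wes, Xiu, Zed} = {Cara, Mae, Vic, Wes, Xiu, Zed}
… ∩ ⟦black⟧ = {Cara, Mae, Vic, Wes, Xiu, Zed} ∩ {Cara, Vic, Wes, Yan} = {Cara, Vic, Wes}
… ∩ ⟦sleepy⟧ = {Cara, Vic, Wes} ∩ {Ann, Cara, Eve, Mae, Vic, Zed} = {Cara, Vic}
So ⟦black sleepy singer that Vic greeted⟧ = {Cara, Vic}.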